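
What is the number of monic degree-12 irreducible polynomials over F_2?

335

The number of monic irreducibles of degree 12 over GF(2) is (1/12)·Σ_{d∣12} μ(12/d) 2^d.
Divisors of 12: 1, 2, 3, 4, 6, 12; μ(12/d) for each: 0, 1, 0, -1, -1, 1.
Σ = 2^2 − 2^4 − 2^6 + 2^12 = 4020.
N = 4020/12 = 335.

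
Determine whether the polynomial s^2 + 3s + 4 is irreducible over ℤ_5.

Write h(s) = s^2 + 3s + 4.
Check for roots in ℤ_5: h(0) = 4; h(1) = 3; h(2) = 4; h(3) = 2; h(4) = 2.
No roots. A degree-2 polynomial over a field with no linear factor is irreducible.

Yes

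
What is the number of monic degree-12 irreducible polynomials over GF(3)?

The number of monic irreducibles of degree 12 over GF(3) is (1/12)·Σ_{d∣12} μ(12/d) 3^d.
Divisors of 12: 1, 2, 3, 4, 6, 12; μ(12/d) for each: 0, 1, 0, -1, -1, 1.
Σ = 3^2 − 3^4 − 3^6 + 3^12 = 530640.
N = 530640/12 = 44220.

44220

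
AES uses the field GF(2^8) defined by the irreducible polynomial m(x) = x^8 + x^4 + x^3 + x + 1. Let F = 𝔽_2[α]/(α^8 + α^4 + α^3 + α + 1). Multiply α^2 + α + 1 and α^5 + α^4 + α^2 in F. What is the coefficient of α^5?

0

Multiply in 𝔽_2[α]: (α^2 + α + 1)·(α^5 + α^4 + α^2) = α^7 + α^3 + α^2.
Reduced: α^7 + α^3 + α^2.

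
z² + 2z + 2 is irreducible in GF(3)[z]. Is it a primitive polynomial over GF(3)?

Yes

Write f(z) = z² + 2z + 2.
|GF(3^2)^×| = 3^2 − 1 = 8. Prime factorization: 8 = 2^3.
f is primitive ⇔ z has order 8 in GF(3)[z]/(f), i.e. z^(8/q) ≠ 1 for each prime q | 8.
z^(4) mod f = 2.
None equal 1, so z has full order 8; f is primitive.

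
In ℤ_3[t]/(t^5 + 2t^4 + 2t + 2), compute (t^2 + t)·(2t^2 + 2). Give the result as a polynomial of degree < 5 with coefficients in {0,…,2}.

2t^4 + 2t^3 + 2t^2 + 2t

Multiply in ℤ_3[t]: (t^2 + t)·(2t^2 + 2) = 2t^4 + 2t^3 + 2t^2 + 2t.
Reduced: 2t^4 + 2t^3 + 2t^2 + 2t.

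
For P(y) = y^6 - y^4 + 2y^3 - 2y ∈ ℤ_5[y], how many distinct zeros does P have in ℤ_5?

Evaluate at each of the 5 elements of ℤ_5:
P(0) = 0 → root; P(1) = 0 → root; P(2) = 0 → root; P(3) = 1; P(4) = 0 → root.
Roots: {0, 1, 2, 4}.

4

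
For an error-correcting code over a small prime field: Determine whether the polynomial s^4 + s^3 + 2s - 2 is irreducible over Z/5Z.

Yes

Write P(s) = s^4 + s^3 + 2s - 2.
Check for roots in Z/5Z: P(0) = 3; P(1) = 2; P(2) = 1; P(3) = 2; P(4) = 1.
No roots, so no linear factors.
Degree-2 irreducible divisors: test the 10 monic irreducibles of degree 2 over GF(5).
None of them divide P (all give nonzero remainder).
No irreducible factor of degree ≤ 2 exists, so P is irreducible over GF(5).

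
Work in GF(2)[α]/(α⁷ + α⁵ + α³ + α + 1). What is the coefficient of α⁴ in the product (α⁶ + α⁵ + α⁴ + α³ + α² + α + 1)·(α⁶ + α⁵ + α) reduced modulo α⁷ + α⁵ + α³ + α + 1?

Multiply in GF(2)[α]: (α⁶ + α⁵ + α⁴ + α³ + α² + α + 1)·(α⁶ + α⁵ + α) = α¹² + α⁷ + α⁶ + α⁴ + α³ + α² + α.
Reduce using α⁷ ≡ α⁵ + α³ + α + 1 (mod α⁷ + α⁵ + α³ + α + 1).
Reduced: α⁶ + α³ + α² + 1.

0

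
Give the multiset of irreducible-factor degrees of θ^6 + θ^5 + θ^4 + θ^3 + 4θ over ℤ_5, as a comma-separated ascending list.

Write g(θ) = θ^6 + θ^5 + θ^4 + θ^3 + 4θ.
Roots in ℤ_5: g(0) = 0 → root; g(1) = 3; g(2) = 3; g(3) = 2; g(4) = 1.
Linear factors from roots: (θ).
Complete factorization: g(θ) = (θ)·(θ^2 + θ + 2)·(θ^3 + 4θ + 2).
Factor degrees with multiplicity: 1 + 2 + 3 = 6.

1, 2, 3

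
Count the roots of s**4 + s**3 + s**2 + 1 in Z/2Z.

Write P(s) = s**4 + s**3 + s**2 + 1.
Evaluate at each of the 2 elements of Z/2Z:
P(0) = 1; P(1) = 0 → root.
Roots: {1}.

1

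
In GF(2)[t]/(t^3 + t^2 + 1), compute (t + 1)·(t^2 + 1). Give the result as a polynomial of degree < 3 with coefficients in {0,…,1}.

Multiply in GF(2)[t]: (t + 1)·(t^2 + 1) = t^3 + t^2 + t + 1.
Reduce using t^3 ≡ t^2 + 1 (mod t^3 + t^2 + 1).
Reduced: t.

t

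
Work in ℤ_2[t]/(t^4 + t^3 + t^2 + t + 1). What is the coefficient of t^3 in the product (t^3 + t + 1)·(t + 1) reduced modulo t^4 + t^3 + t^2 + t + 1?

0

Multiply in ℤ_2[t]: (t^3 + t + 1)·(t + 1) = t^4 + t^3 + t^2 + 1.
Reduce using t^4 ≡ t^3 + t^2 + t + 1 (mod t^4 + t^3 + t^2 + t + 1).
Reduced: t.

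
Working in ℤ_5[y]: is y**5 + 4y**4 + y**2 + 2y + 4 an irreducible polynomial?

Yes

Write h(y) = y**5 + 4y**4 + y**2 + 2y + 4.
Check for roots in ℤ_5: h(0) = 4; h(1) = 2; h(2) = 3; h(3) = 1; h(4) = 1.
No roots, so no linear factors.
Degree-2 irreducible divisors: test the 10 monic irreducibles of degree 2 over GF(5).
None of them divide h (all give nonzero remainder).
No irreducible factor of degree ≤ 2 exists, so h is irreducible over GF(5).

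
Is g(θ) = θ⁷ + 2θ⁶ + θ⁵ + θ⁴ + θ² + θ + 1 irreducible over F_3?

Yes

Check for roots in F_3: g(0) = 1; g(1) = 2; g(2) = 2.
No roots, so no linear factors.
Monic irreducibles of degree 2 over GF(3): θ² + 1, θ² + θ + 2, θ² + 2θ + 2.
None of them divide g (all give nonzero remainder).
Degree-3 irreducible divisors: test the 8 monic irreducibles of degree 3 over GF(3).
None of them divide g (all give nonzero remainder).
No irreducible factor of degree ≤ 3 exists, so g is irreducible over GF(3).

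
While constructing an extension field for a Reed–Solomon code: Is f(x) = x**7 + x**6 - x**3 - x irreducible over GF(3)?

No

Check for roots in GF(3): f(0) = 0 → root; f(1) = 0 → root; f(2) = 2.
f(0) = 0, so (x) divides f(x); f is reducible.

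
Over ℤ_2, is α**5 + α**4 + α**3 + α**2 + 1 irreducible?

Yes

Write P(α) = α**5 + α**4 + α**3 + α**2 + 1.
Check for roots in ℤ_2: P(0) = 1; P(1) = 1.
No roots, so no linear factors.
Monic irreducibles of degree 2 over GF(2): α**2 + α + 1.
None of them divide P (all give nonzero remainder).
No irreducible factor of degree ≤ 2 exists, so P is irreducible over GF(2).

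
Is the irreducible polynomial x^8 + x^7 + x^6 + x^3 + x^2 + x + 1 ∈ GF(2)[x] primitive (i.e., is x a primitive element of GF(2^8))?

Write f(x) = x^8 + x^7 + x^6 + x^3 + x^2 + x + 1.
|GF(2^8)^×| = 2^8 − 1 = 255. Prime factorization: 255 = 3·5·17.
f is primitive ⇔ x has order 255 in GF(2)[x]/(f), i.e. x^(255/q) ≠ 1 for each prime q | 255.
x^(85) mod f = x^5 + x^4 + x^3 + x^2 + 1.
x^(51) mod f = x^6 + x^3.
x^(15) mod f = x^5 + x^4 + x^3 + x + 1.
None equal 1, so x has full order 255; f is primitive.

Yes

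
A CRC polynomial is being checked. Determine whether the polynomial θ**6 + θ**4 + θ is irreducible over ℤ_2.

No

Write P(θ) = θ**6 + θ**4 + θ.
Check for roots in ℤ_2: P(0) = 0 → root; P(1) = 1.
P(0) = 0, so (θ) divides P(θ); P is reducible.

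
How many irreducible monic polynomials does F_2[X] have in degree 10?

Gauss's count: N_{2}(10) = (1/10) Σ_{d|10} μ(10/d)·2^d.
Divisors of 10: 1, 2, 5, 10; μ(10/d) for each: 1, -1, -1, 1.
Σ = 2^1 − 2^2 − 2^5 + 2^10 = 990.
N = 990/10 = 99.

99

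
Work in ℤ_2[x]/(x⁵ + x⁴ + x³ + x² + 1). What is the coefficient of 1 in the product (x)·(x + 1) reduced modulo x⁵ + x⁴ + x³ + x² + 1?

0

Multiply in ℤ_2[x]: (x)·(x + 1) = x² + x.
Reduced: x² + x.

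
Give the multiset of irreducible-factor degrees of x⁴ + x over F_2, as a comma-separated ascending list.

1, 1, 2

Write h(x) = x⁴ + x.
Roots in F_2: h(0) = 0 → root; h(1) = 0 → root.
Linear factors from roots: (x), (x + 1).
Complete factorization: h(x) = (x)·(x + 1)·(x² + x + 1).
Factor degrees with multiplicity: 1 + 1 + 2 = 4.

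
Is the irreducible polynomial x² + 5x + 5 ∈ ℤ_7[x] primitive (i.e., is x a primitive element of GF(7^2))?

Yes

Write f(x) = x² + 5x + 5.
|GF(7^2)^×| = 7^2 − 1 = 48. Prime factorization: 48 = 2^4·3.
f is primitive ⇔ x has order 48 in GF(7)[x]/(f), i.e. x^(48/q) ≠ 1 for each prime q | 48.
x^(24) mod f = 6.
x^(16) mod f = 4.
None equal 1, so x has full order 48; f is primitive.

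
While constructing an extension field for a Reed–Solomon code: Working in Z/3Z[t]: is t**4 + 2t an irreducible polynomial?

No

Write h(t) = t**4 + 2t.
Check for roots in Z/3Z: h(0) = 0 → root; h(1) = 0 → root; h(2) = 2.
h(0) = 0, so (t) divides h(t); h is reducible.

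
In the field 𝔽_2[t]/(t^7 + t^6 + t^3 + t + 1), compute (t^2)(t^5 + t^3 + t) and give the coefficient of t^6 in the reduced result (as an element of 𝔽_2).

1

Multiply in 𝔽_2[t]: (t^2)·(t^5 + t^3 + t) = t^7 + t^5 + t^3.
Reduce using t^7 ≡ t^6 + t^3 + t + 1 (mod t^7 + t^6 + t^3 + t + 1).
Reduced: t^6 + t^5 + t + 1.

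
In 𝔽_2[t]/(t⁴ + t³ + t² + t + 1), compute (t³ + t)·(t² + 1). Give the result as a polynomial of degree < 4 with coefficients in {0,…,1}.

t + 1

Multiply in 𝔽_2[t]: (t³ + t)·(t² + 1) = t⁵ + t.
Reduce using t⁴ ≡ t³ + t² + t + 1 (mod t⁴ + t³ + t² + t + 1).
Reduced: t + 1.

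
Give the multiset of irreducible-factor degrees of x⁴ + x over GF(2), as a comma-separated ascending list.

Write h(x) = x⁴ + x.
Roots in GF(2): h(0) = 0 → root; h(1) = 0 → root.
Linear factors from roots: (x), (x + 1).
Complete factorization: h(x) = (x)·(x + 1)·(x² + x + 1).
Factor degrees with multiplicity: 1 + 1 + 2 = 4.

1, 1, 2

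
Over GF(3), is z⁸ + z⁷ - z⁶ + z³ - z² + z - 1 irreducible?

Yes

Write g(z) = z⁸ + z⁷ - z⁶ + z³ - z² + z - 1.
Check for roots in GF(3): g(0) = 2; g(1) = 1; g(2) = 1.
No roots, so no linear factors.
Monic irreducibles of degree 2 over GF(3): z² + 1, z² + z - 1, z² - z - 1.
None of them divide g (all give nonzero remainder).
Degree-3 irreducible divisors: test the 8 monic irreducibles of degree 3 over GF(3).
None of them divide g (all give nonzero remainder).
Degree-4 irreducible divisors: test the 18 monic irreducibles of degree 4 over GF(3).
None of them divide g (all give nonzero remainder).
No irreducible factor of degree ≤ 4 exists, so g is irreducible over GF(3).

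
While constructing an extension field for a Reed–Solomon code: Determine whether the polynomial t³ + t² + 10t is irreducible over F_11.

No

Write m(t) = t³ + t² + 10t.
Check each element of F_11 for a root: m(0)=0, m(1)=1, m(2)=10, m(3)=0, m(4)=10, m(5)=2, m(6)=4, m(7)=0, m(8)=7, m(9)=9, m(10)=1.
m(0) = 0, so (t) divides m(t); m is reducible.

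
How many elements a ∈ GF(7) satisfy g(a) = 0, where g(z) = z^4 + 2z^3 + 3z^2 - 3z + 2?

1

Evaluate at each of the 7 elements of GF(7):
g(0) = 2; g(1) = 5; g(2) = 5; g(3) = 1; g(4) = 2; g(5) = 6; g(6) = 0 → root.
Roots: {6}.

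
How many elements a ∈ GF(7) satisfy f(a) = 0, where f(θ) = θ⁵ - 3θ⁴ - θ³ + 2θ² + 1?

Evaluate at each of the 7 elements of GF(7):
f(0) = 1; f(1) = 0 → root; f(2) = 6; f(3) = 6; f(4) = 1; f(5) = 0 → root; f(6) = 0 → root.
Roots: {1, 5, 6}.

3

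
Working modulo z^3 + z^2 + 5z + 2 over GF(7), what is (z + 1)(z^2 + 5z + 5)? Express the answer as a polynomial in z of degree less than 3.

Multiply in GF(7)[z]: (z + 1)·(z^2 + 5z + 5) = z^3 + 6z^2 + 3z + 5.
Reduce using z^3 ≡ 6z^2 + 2z + 5 (mod z^3 + z^2 + 5z + 2).
Reduced: 5z^2 + 5z + 3.

5z^2 + 5z + 3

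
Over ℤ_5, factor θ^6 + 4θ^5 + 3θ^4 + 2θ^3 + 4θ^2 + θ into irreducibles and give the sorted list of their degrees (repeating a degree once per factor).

1, 1, 2, 2

Write f(θ) = θ^6 + 4θ^5 + 3θ^4 + 2θ^3 + 4θ^2 + θ.
Roots in ℤ_5: f(0) = 0 → root; f(1) = 0 → root; f(2) = 4; f(3) = 2; f(4) = 1.
Linear factors from roots: (θ), (θ + 4).
Complete factorization: f(θ) = (θ)·(θ + 4)·(θ^2 + θ + 2)·(θ^2 + 4θ + 2).
Factor degrees with multiplicity: 1 + 1 + 2 + 2 = 6.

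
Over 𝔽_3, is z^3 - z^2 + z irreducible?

Write g(z) = z^3 - z^2 + z.
Check for roots in 𝔽_3: g(0) = 0 → root; g(1) = 1; g(2) = 0 → root.
g(0) = 0, so (z) divides g(z); g is reducible.

No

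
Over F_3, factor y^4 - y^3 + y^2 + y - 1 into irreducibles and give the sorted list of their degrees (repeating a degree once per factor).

Write h(y) = y^4 - y^3 + y^2 + y - 1.
Roots in F_3: h(0) = 2; h(1) = 1; h(2) = 1.
Complete factorization: h(y) = (y^4 - y^3 + y^2 + y - 1).
Factor degrees with multiplicity: 4 = 4.

4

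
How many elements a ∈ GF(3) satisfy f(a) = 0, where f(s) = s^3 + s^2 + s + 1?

1

Evaluate at each of the 3 elements of GF(3):
f(0) = 1; f(1) = 1; f(2) = 0 → root.
Roots: {2}.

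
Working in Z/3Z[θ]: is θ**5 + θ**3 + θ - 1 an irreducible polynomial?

Write m(θ) = θ**5 + θ**3 + θ - 1.
Check for roots in Z/3Z: m(0) = 2; m(1) = 2; m(2) = 2.
No roots, so no linear factors.
Monic irreducibles of degree 2 over GF(3): θ**2 + 1, θ**2 + θ - 1, θ**2 - θ - 1.
None of them divide m (all give nonzero remainder).
No irreducible factor of degree ≤ 2 exists, so m is irreducible over GF(3).

Yes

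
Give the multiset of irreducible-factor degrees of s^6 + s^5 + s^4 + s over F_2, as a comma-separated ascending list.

1, 1, 1, 3

Write h(s) = s^6 + s^5 + s^4 + s.
Roots in F_2: h(0) = 0 → root; h(1) = 0 → root.
Linear factors from roots: (s), (s + 1).
Complete factorization: h(s) = (s)·(s + 1)^2·(s^3 + s^2 + 1).
Factor degrees with multiplicity: 1 + 1 + 1 + 3 = 6.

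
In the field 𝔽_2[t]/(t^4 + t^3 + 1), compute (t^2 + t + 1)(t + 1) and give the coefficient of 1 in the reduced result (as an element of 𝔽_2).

Multiply in 𝔽_2[t]: (t^2 + t + 1)·(t + 1) = t^3 + 1.
Reduced: t^3 + 1.

1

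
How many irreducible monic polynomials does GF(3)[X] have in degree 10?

5880

By the necklace-counting formula, N_3(10) = (1/10) Σ_{d|10} μ(10/d)·3^d.
Divisors of 10: 1, 2, 5, 10; μ(10/d) for each: 1, -1, -1, 1.
Σ = 3^1 − 3^2 − 3^5 + 3^10 = 58800.
N = 58800/10 = 5880.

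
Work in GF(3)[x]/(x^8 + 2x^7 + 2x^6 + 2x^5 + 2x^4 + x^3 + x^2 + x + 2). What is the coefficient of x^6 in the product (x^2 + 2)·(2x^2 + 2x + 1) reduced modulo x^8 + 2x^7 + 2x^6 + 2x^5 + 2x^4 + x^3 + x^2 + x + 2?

0

Multiply in GF(3)[x]: (x^2 + 2)·(2x^2 + 2x + 1) = 2x^4 + 2x^3 + 2x^2 + x + 2.
Reduced: 2x^4 + 2x^3 + 2x^2 + x + 2.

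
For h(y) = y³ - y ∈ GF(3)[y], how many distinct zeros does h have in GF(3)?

Evaluate at each of the 3 elements of GF(3):
h(0) = 0 → root; h(1) = 0 → root; h(2) = 0 → root.
Roots: {0, 1, 2}.

3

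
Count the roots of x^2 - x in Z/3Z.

Write h(x) = x^2 - x.
Evaluate at each of the 3 elements of Z/3Z:
h(0) = 0 → root; h(1) = 0 → root; h(2) = 2.
Roots: {0, 1}.

2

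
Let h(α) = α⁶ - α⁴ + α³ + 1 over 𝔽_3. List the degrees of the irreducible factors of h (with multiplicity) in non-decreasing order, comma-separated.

1, 2, 3

Roots in 𝔽_3: h(0) = 1; h(1) = 2; h(2) = 0 → root.
Linear factors from roots: (α + 1).
Complete factorization: h(α) = (α + 1)·(α² + α - 1)·(α³ + α² - 1).
Factor degrees with multiplicity: 1 + 2 + 3 = 6.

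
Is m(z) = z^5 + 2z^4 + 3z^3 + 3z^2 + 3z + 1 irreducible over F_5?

Check for roots in F_5: m(0) = 1; m(1) = 3; m(2) = 2; m(3) = 3; m(4) = 4.
No roots, so no linear factors.
Degree-2 irreducible divisors: test the 10 monic irreducibles of degree 2 over GF(5).
None of them divide m (all give nonzero remainder).
No irreducible factor of degree ≤ 2 exists, so m is irreducible over GF(5).

Yes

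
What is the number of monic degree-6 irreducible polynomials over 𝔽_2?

9

x^(2^6) − x is the product of all monic irreducibles of degree dividing 6; Möbius inversion gives N = (1/6) Σ μ(6/d)·2^d.
Divisors of 6: 1, 2, 3, 6; μ(6/d) for each: 1, -1, -1, 1.
Σ = 2^1 − 2^2 − 2^3 + 2^6 = 54.
N = 54/6 = 9.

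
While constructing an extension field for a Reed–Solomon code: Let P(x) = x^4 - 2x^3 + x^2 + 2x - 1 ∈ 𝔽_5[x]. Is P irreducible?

Yes

Check for roots in 𝔽_5: P(0) = 4; P(1) = 1; P(2) = 2; P(3) = 1; P(4) = 1.
No roots, so no linear factors.
Degree-2 irreducible divisors: test the 10 monic irreducibles of degree 2 over GF(5).
None of them divide P (all give nonzero remainder).
No irreducible factor of degree ≤ 2 exists, so P is irreducible over GF(5).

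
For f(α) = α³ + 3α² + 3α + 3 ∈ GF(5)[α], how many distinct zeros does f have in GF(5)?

Evaluate at each of the 5 elements of GF(5):
f(0) = 3; f(1) = 0 → root; f(2) = 4; f(3) = 1; f(4) = 2.
Roots: {1}.

1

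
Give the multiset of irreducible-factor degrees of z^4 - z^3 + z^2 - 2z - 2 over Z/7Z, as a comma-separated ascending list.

2, 2

Write f(z) = z^4 - z^3 + z^2 - 2z - 2.
Complete factorization: f(z) = (z^2 + 2)·(z^2 - z - 1).
Factor degrees with multiplicity: 2 + 2 = 4.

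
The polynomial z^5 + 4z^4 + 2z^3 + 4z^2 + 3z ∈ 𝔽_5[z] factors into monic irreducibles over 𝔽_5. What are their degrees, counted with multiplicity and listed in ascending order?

1, 4

Write g(z) = z^5 + 4z^4 + 2z^3 + 4z^2 + 3z.
Roots in 𝔽_5: g(0) = 0 → root; g(1) = 4; g(2) = 4; g(3) = 1; g(4) = 2.
Linear factors from roots: (z).
Complete factorization: g(z) = (z)·(z^4 + 4z^3 + 2z^2 + 4z + 3).
Factor degrees with multiplicity: 1 + 4 = 5.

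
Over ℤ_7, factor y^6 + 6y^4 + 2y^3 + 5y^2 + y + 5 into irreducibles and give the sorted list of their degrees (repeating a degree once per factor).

Write h(y) = y^6 + 6y^4 + 2y^3 + 5y^2 + y + 5.
Linear factors from roots: (y + 5), (y + 1).
Complete factorization: h(y) = (y + 1)·(y + 5)·(y^2 + 3y + 5)·(y^2 + 5y + 3).
Factor degrees with multiplicity: 1 + 1 + 2 + 2 = 6.

1, 1, 2, 2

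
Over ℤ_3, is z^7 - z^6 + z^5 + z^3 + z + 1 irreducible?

Yes

Write P(z) = z^7 - z^6 + z^5 + z^3 + z + 1.
Check for roots in ℤ_3: P(0) = 1; P(1) = 1; P(2) = 2.
No roots, so no linear factors.
Monic irreducibles of degree 2 over GF(3): z^2 + 1, z^2 + z - 1, z^2 - z - 1.
None of them divide P (all give nonzero remainder).
Degree-3 irreducible divisors: test the 8 monic irreducibles of degree 3 over GF(3).
None of them divide P (all give nonzero remainder).
No irreducible factor of degree ≤ 3 exists, so P is irreducible over GF(3).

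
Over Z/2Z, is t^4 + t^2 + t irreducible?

No

Write m(t) = t^4 + t^2 + t.
Check for roots in Z/2Z: m(0) = 0 → root; m(1) = 1.
m(0) = 0, so (t) divides m(t); m is reducible.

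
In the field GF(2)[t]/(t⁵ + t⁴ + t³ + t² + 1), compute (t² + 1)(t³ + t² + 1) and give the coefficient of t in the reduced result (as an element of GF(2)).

0

Multiply in GF(2)[t]: (t² + 1)·(t³ + t² + 1) = t⁵ + t⁴ + t³ + 1.
Reduce using t⁵ ≡ t⁴ + t³ + t² + 1 (mod t⁵ + t⁴ + t³ + t² + 1).
Reduced: t².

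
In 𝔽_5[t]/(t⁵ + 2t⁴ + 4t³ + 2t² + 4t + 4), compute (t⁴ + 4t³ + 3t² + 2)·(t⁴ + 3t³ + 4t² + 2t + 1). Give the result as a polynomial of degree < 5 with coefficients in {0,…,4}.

4t^4 + 2t^3 + t^2 + 4t + 2

Multiply in 𝔽_5[t]: (t⁴ + 4t³ + 3t² + 2)·(t⁴ + 3t³ + 4t² + 2t + 1) = t⁸ + 2t⁷ + 4t⁶ + 2t⁵ + 3t⁴ + t³ + t² + 4t + 2.
Reduce using t⁵ ≡ 3t⁴ + t³ + 3t² + t + 1 (mod t⁵ + 2t⁴ + 4t³ + 2t² + 4t + 4).
Reduced: 4t⁴ + 2t³ + t² + 4t + 2.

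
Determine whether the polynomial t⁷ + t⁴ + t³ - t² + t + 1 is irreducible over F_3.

Write P(t) = t⁷ + t⁴ + t³ - t² + t + 1.
Check for roots in F_3: P(0) = 1; P(1) = 1; P(2) = 1.
No roots, so no linear factors.
Monic irreducibles of degree 2 over GF(3): t² + 1, t² + t - 1, t² - t - 1.
None of them divide P (all give nonzero remainder).
Degree-3 irreducible divisors: test the 8 monic irreducibles of degree 3 over GF(3).
None of them divide P (all give nonzero remainder).
No irreducible factor of degree ≤ 3 exists, so P is irreducible over GF(3).

Yes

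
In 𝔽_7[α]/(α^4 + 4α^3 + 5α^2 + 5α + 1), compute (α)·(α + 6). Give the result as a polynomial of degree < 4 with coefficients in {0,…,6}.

α^2 + 6α

Multiply in 𝔽_7[α]: (α)·(α + 6) = α^2 + 6α.
Reduced: α^2 + 6α.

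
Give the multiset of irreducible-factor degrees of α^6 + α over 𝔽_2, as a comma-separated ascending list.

Write g(α) = α^6 + α.
Roots in 𝔽_2: g(0) = 0 → root; g(1) = 0 → root.
Linear factors from roots: (α), (α + 1).
Complete factorization: g(α) = (α)·(α + 1)·(α^4 + α^3 + α^2 + α + 1).
Factor degrees with multiplicity: 1 + 1 + 4 = 6.

1, 1, 4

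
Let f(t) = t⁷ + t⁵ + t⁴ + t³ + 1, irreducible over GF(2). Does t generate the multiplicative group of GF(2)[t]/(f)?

|GF(2^7)^×| = 2^7 − 1 = 127. Prime factorization: 127 = 127.
f is primitive ⇔ t has order 127 in GF(2)[t]/(f), i.e. t^(127/q) ≠ 1 for each prime q | 127.
t^(1) mod f = t.
None equal 1, so t has full order 127; f is primitive.

Yes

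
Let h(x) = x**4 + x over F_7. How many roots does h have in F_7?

Evaluate at each of the 7 elements of F_7:
h(0) = 0 → root; h(1) = 2; h(2) = 4; h(3) = 0 → root; h(4) = 1; h(5) = 0 → root; h(6) = 0 → root.
Roots: {0, 3, 5, 6}.

4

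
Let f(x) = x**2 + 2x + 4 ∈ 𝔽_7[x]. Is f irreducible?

No

Check for roots in 𝔽_7: f(0) = 4; f(1) = 0 → root; f(2) = 5; f(3) = 5; f(4) = 0 → root; f(5) = 4; f(6) = 3.
f(1) = 0, so (x − 1) divides f(x); f is reducible.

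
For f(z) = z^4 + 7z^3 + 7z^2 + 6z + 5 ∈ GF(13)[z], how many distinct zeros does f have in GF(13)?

Evaluate at each of the 13 elements of GF(13):
f(0) = 5; f(1) = 0 → root; f(2) = 0 → root; f(3) = 5; f(4) = 0 → root; f(5) = 7; f(6) = 7; f(7) = 5; f(8) = 4; f(9) = 5; f(10) = 7; f(11) = 7; f(12) = 0 → root.
Roots: {1, 2, 4, 12}.

4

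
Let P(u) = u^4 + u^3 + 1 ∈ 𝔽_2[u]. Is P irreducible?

Yes

Check for roots in 𝔽_2: P(0) = 1; P(1) = 1.
No roots, so no linear factors.
Monic irreducibles of degree 2 over GF(2): u^2 + u + 1.
None of them divide P (all give nonzero remainder).
No irreducible factor of degree ≤ 2 exists, so P is irreducible over GF(2).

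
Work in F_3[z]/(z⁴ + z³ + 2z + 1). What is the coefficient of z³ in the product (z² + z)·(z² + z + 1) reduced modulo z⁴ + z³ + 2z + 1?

Multiply in F_3[z]: (z² + z)·(z² + z + 1) = z⁴ + 2z³ + 2z² + z.
Reduce using z⁴ ≡ 2z³ + z + 2 (mod z⁴ + z³ + 2z + 1).
Reduced: z³ + 2z² + 2z + 2.

1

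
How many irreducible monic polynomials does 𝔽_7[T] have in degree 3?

112

x^(7^3) − x is the product of all monic irreducibles of degree dividing 3; Möbius inversion gives N = (1/3) Σ μ(3/d)·7^d.
Divisors of 3: 1, 3; μ(3/d) for each: -1, 1.
Σ = − 7^1 + 7^3 = 336.
N = 336/3 = 112.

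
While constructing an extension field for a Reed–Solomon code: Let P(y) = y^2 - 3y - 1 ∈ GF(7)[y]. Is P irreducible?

Check for roots in GF(7): P(0) = 6; P(1) = 4; P(2) = 4; P(3) = 6; P(4) = 3; P(5) = 2; P(6) = 3.
No roots. A degree-2 polynomial over a field with no linear factor is irreducible.

Yes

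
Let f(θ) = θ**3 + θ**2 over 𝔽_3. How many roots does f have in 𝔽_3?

Evaluate at each of the 3 elements of 𝔽_3:
f(0) = 0 → root; f(1) = 2; f(2) = 0 → root.
Roots: {0, 2}.

2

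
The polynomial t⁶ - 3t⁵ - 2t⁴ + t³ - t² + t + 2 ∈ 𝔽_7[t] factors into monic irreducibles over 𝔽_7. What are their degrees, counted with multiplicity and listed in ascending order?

Write g(t) = t⁶ - 3t⁵ - 2t⁴ + t³ - t² + t + 2.
Linear factors from roots: (t - 2).
Complete factorization: g(t) = (t - 2)·(t² + 3t - 2)·(t³ + 3t² + 3t - 3).
Factor degrees with multiplicity: 1 + 2 + 3 = 6.

1, 2, 3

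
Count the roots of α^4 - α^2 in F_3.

3

Write h(α) = α^4 - α^2.
Evaluate at each of the 3 elements of F_3:
h(0) = 0 → root; h(1) = 0 → root; h(2) = 0 → root.
Roots: {0, 1, 2}.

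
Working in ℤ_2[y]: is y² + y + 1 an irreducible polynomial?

Yes

Write m(y) = y² + y + 1.
Check for roots in ℤ_2: m(0) = 1; m(1) = 1.
No roots. A degree-2 polynomial over a field with no linear factor is irreducible.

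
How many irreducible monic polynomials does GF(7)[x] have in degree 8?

By the necklace-counting formula, N_7(8) = (1/8) Σ_{d|8} μ(8/d)·7^d.
Divisors of 8: 1, 2, 4, 8; μ(8/d) for each: 0, 0, -1, 1.
Σ = − 7^4 + 7^8 = 5762400.
N = 5762400/8 = 720300.

720300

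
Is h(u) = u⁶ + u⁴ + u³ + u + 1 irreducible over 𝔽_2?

Yes

Check for roots in 𝔽_2: h(0) = 1; h(1) = 1.
No roots, so no linear factors.
Monic irreducibles of degree 2 over GF(2): u² + u + 1.
None of them divide h (all give nonzero remainder).
Monic irreducibles of degree 3 over GF(2): u³ + u + 1, u³ + u² + 1.
None of them divide h (all give nonzero remainder).
No irreducible factor of degree ≤ 3 exists, so h is irreducible over GF(2).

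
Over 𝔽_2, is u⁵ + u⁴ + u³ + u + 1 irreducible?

Write m(u) = u⁵ + u⁴ + u³ + u + 1.
Check for roots in 𝔽_2: m(0) = 1; m(1) = 1.
No roots, so no linear factors.
Monic irreducibles of degree 2 over GF(2): u² + u + 1.
None of them divide m (all give nonzero remainder).
No irreducible factor of degree ≤ 2 exists, so m is irreducible over GF(2).

Yes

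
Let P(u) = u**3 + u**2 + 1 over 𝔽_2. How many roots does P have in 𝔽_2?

Evaluate at each of the 2 elements of 𝔽_2:
P(0) = 1; P(1) = 1.
No element is a root.

0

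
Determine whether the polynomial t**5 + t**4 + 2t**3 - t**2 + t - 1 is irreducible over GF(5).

Write g(t) = t**5 + t**4 + 2t**3 - t**2 + t - 1.
Check for roots in GF(5): g(0) = 4; g(1) = 3; g(2) = 1; g(3) = 1; g(4) = 0 → root.
g(4) = 0, so (t − 4) divides g(t); g is reducible.

No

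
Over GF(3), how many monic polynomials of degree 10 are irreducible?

5880

x^(3^10) − x is the product of all monic irreducibles of degree dividing 10; Möbius inversion gives N = (1/10) Σ μ(10/d)·3^d.
Divisors of 10: 1, 2, 5, 10; μ(10/d) for each: 1, -1, -1, 1.
Σ = 3^1 − 3^2 − 3^5 + 3^10 = 58800.
N = 58800/10 = 5880.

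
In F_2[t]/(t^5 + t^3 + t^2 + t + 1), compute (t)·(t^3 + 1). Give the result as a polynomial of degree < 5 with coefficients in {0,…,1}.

Multiply in F_2[t]: (t)·(t^3 + 1) = t^4 + t.
Reduced: t^4 + t.

t^4 + t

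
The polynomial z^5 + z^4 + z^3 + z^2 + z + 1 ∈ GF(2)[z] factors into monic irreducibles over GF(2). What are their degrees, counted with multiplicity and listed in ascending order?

Write h(z) = z^5 + z^4 + z^3 + z^2 + z + 1.
Roots in GF(2): h(0) = 1; h(1) = 0 → root.
Linear factors from roots: (z + 1).
Complete factorization: h(z) = (z + 1)·(z^2 + z + 1)^2.
Factor degrees with multiplicity: 1 + 2 + 2 = 5.

1, 2, 2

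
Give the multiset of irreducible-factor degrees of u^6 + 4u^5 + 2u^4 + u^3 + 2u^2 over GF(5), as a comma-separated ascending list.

Write f(u) = u^6 + 4u^5 + 2u^4 + u^3 + 2u^2.
Roots in GF(5): f(0) = 0 → root; f(1) = 0 → root; f(2) = 0 → root; f(3) = 3; f(4) = 0 → root.
Linear factors from roots: (u), (u + 4), (u + 3), (u + 1).
Complete factorization: f(u) = (u + 3)·(u + 4)·(u)^2·(u + 1)^2.
Factor degrees with multiplicity: 1 + 1 + 1 + 1 + 1 + 1 = 6.

1, 1, 1, 1, 1, 1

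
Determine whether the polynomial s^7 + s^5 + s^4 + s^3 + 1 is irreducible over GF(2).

Yes

Write h(s) = s^7 + s^5 + s^4 + s^3 + 1.
Check for roots in GF(2): h(0) = 1; h(1) = 1.
No roots, so no linear factors.
Monic irreducibles of degree 2 over GF(2): s^2 + s + 1.
None of them divide h (all give nonzero remainder).
Monic irreducibles of degree 3 over GF(2): s^3 + s + 1, s^3 + s^2 + 1.
None of them divide h (all give nonzero remainder).
No irreducible factor of degree ≤ 3 exists, so h is irreducible over GF(2).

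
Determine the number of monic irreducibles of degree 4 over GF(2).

3

x^(2^4) − x is the product of all monic irreducibles of degree dividing 4; Möbius inversion gives N = (1/4) Σ μ(4/d)·2^d.
Divisors of 4: 1, 2, 4; μ(4/d) for each: 0, -1, 1.
Σ = − 2^2 + 2^4 = 12.
N = 12/4 = 3.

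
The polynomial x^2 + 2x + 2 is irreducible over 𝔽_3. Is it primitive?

Write f(x) = x^2 + 2x + 2.
|GF(3^2)^×| = 3^2 − 1 = 8. Prime factorization: 8 = 2^3.
f is primitive ⇔ x has order 8 in GF(3)[x]/(f), i.e. x^(8/q) ≠ 1 for each prime q | 8.
x^(4) mod f = 2.
None equal 1, so x has full order 8; f is primitive.

Yes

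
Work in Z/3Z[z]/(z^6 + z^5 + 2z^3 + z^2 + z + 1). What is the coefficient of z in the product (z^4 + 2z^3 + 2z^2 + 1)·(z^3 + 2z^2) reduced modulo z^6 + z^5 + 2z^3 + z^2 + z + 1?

Multiply in Z/3Z[z]: (z^4 + 2z^3 + 2z^2 + 1)·(z^3 + 2z^2) = z^7 + z^6 + z^4 + z^3 + 2z^2.
Reduce using z^6 ≡ 2z^5 + z^3 + 2z^2 + 2z + 2 (mod z^6 + z^5 + 2z^3 + z^2 + z + 1).
Reduced: 2z^4 + z^2 + 2z.

2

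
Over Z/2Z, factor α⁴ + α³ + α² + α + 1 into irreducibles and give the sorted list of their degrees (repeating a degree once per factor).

4

Write h(α) = α⁴ + α³ + α² + α + 1.
Roots in Z/2Z: h(0) = 1; h(1) = 1.
Complete factorization: h(α) = (α⁴ + α³ + α² + α + 1).
Factor degrees with multiplicity: 4 = 4.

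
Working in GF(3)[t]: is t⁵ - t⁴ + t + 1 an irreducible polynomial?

Write m(t) = t⁵ - t⁴ + t + 1.
Check for roots in GF(3): m(0) = 1; m(1) = 2; m(2) = 1.
No roots, so no linear factors.
Monic irreducibles of degree 2 over GF(3): t² + 1, t² + t - 1, t² - t - 1.
None of them divide m (all give nonzero remainder).
No irreducible factor of degree ≤ 2 exists, so m is irreducible over GF(3).

Yes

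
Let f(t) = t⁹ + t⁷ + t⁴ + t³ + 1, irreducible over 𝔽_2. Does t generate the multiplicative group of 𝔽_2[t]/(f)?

|GF(2^9)^×| = 2^9 − 1 = 511. Prime factorization: 511 = 7·73.
f is primitive ⇔ t has order 511 in GF(2)[t]/(f), i.e. t^(511/q) ≠ 1 for each prime q | 511.
t^(73) mod f = 1
t^(7) mod f = t⁷.
Since t^(73) = 1, the order of t divides 73 < 511; not primitive.

No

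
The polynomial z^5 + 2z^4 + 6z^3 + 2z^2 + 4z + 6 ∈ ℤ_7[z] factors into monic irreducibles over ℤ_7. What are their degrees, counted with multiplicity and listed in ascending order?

Write f(z) = z^5 + 2z^4 + 6z^3 + 2z^2 + 4z + 6.
Linear factors from roots: (z + 6), (z + 3), (z + 2).
Complete factorization: f(z) = (z + 6)·(z + 2)^2·(z + 3)^2.
Factor degrees with multiplicity: 1 + 1 + 1 + 1 + 1 = 5.

1, 1, 1, 1, 1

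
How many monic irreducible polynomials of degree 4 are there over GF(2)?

x^(2^4) − x is the product of all monic irreducibles of degree dividing 4; Möbius inversion gives N = (1/4) Σ μ(4/d)·2^d.
Divisors of 4: 1, 2, 4; μ(4/d) for each: 0, -1, 1.
Σ = − 2^2 + 2^4 = 12.
N = 12/4 = 3.

3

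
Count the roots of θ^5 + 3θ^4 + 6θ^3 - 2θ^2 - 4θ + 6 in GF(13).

5

Write h(θ) = θ^5 + 3θ^4 + 6θ^3 - 2θ^2 - 4θ + 6.
Evaluate at each of the 13 elements of GF(13):
h(0) = 6; h(1) = 10; h(2) = 1; h(3) = 0 → root; h(4) = 2; h(5) = 5; h(6) = 0 → root; h(7) = 0 → root; h(8) = 4; h(9) = 0 → root; h(10) = 7; h(11) = 0 → root; h(12) = 4.
Roots: {3, 6, 7, 9, 11}.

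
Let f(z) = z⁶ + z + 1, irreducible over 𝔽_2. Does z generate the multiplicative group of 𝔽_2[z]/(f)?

Yes

|GF(2^6)^×| = 2^6 − 1 = 63. Prime factorization: 63 = 3^2·7.
f is primitive ⇔ z has order 63 in GF(2)[z]/(f), i.e. z^(63/q) ≠ 1 for each prime q | 63.
z^(21) mod f = z⁵ + z⁴ + z³ + z + 1.
z^(9) mod f = z⁴ + z³.
None equal 1, so z has full order 63; f is primitive.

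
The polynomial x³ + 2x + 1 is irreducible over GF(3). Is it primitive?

Write f(x) = x³ + 2x + 1.
|GF(3^3)^×| = 3^3 − 1 = 26. Prime factorization: 26 = 2·13.
f is primitive ⇔ x has order 26 in GF(3)[x]/(f), i.e. x^(26/q) ≠ 1 for each prime q | 26.
x^(13) mod f = 2.
x^(2) mod f = x².
None equal 1, so x has full order 26; f is primitive.

Yes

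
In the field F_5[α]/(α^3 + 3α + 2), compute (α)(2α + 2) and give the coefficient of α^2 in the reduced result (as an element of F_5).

2

Multiply in F_5[α]: (α)·(2α + 2) = 2α^2 + 2α.
Reduced: 2α^2 + 2α.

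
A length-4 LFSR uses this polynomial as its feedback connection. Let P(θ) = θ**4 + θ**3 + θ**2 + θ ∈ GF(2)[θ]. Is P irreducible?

Check for roots in GF(2): P(0) = 0 → root; P(1) = 0 → root.
P(0) = 0, so (θ) divides P(θ); P is reducible.

No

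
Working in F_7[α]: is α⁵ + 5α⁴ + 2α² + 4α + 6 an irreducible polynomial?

Write m(α) = α⁵ + 5α⁴ + 2α² + 4α + 6.
Check for roots in F_7: m(0) = 6; m(1) = 4; m(2) = 1; m(3) = 5; m(4) = 6; m(5) = 5; m(6) = 1.
No roots, so no linear factors.
Degree-2 irreducible divisors: test the 21 monic irreducibles of degree 2 over GF(7).
None of them divide m (all give nonzero remainder).
No irreducible factor of degree ≤ 2 exists, so m is irreducible over GF(7).

Yes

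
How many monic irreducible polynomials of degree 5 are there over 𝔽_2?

6

x^(2^5) − x is the product of all monic irreducibles of degree dividing 5; Möbius inversion gives N = (1/5) Σ μ(5/d)·2^d.
Divisors of 5: 1, 5; μ(5/d) for each: -1, 1.
Σ = − 2^1 + 2^5 = 30.
N = 30/5 = 6.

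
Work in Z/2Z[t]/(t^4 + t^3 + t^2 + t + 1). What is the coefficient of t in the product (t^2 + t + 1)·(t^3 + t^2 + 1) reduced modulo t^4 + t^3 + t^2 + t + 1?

Multiply in Z/2Z[t]: (t^2 + t + 1)·(t^3 + t^2 + 1) = t^5 + t + 1.
Reduce using t^4 ≡ t^3 + t^2 + t + 1 (mod t^4 + t^3 + t^2 + t + 1).
Reduced: t.

1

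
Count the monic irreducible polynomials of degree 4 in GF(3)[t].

18

The number of monic irreducibles of degree 4 over GF(3) is (1/4)·Σ_{d∣4} μ(4/d) 3^d.
Divisors of 4: 1, 2, 4; μ(4/d) for each: 0, -1, 1.
Σ = − 3^2 + 3^4 = 72.
N = 72/4 = 18.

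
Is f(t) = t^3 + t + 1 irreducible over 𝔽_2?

Yes

Check for roots in 𝔽_2: f(0) = 1; f(1) = 1.
No roots. A degree-3 polynomial over a field with no linear factor is irreducible.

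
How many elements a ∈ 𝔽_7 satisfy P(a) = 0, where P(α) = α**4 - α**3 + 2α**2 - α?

Evaluate at each of the 7 elements of 𝔽_7:
P(0) = 0 → root; P(1) = 1; P(2) = 0 → root; P(3) = 6; P(4) = 3; P(5) = 6; P(6) = 5.
Roots: {0, 2}.

2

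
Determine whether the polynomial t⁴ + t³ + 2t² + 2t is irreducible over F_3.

No

Write P(t) = t⁴ + t³ + 2t² + 2t.
Check for roots in F_3: P(0) = 0 → root; P(1) = 0 → root; P(2) = 0 → root.
P(0) = 0, so (t) divides P(t); P is reducible.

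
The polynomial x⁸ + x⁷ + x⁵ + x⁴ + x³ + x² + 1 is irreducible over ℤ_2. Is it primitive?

No

Write f(x) = x⁸ + x⁷ + x⁵ + x⁴ + x³ + x² + 1.
|GF(2^8)^×| = 2^8 − 1 = 255. Prime factorization: 255 = 3·5·17.
f is primitive ⇔ x has order 255 in GF(2)[x]/(f), i.e. x^(255/q) ≠ 1 for each prime q | 255.
x^(85) mod f = 1
x^(51) mod f = x⁷ + x⁶ + x² + 1.
x^(15) mod f = x⁷ + x⁴ + x².
Since x^(85) = 1, the order of x divides 85 < 255; not primitive.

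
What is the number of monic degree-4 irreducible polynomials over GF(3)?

The number of monic irreducibles of degree 4 over GF(3) is (1/4)·Σ_{d∣4} μ(4/d) 3^d.
Divisors of 4: 1, 2, 4; μ(4/d) for each: 0, -1, 1.
Σ = − 3^2 + 3^4 = 72.
N = 72/4 = 18.

18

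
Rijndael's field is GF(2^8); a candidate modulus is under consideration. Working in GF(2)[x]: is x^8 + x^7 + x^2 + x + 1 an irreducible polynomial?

Yes

Write P(x) = x^8 + x^7 + x^2 + x + 1.
Check for roots in GF(2): P(0) = 1; P(1) = 1.
No roots, so no linear factors.
Monic irreducibles of degree 2 over GF(2): x^2 + x + 1.
None of them divide P (all give nonzero remainder).
Monic irreducibles of degree 3 over GF(2): x^3 + x + 1, x^3 + x^2 + 1.
None of them divide P (all give nonzero remainder).
Monic irreducibles of degree 4 over GF(2): x^4 + x + 1, x^4 + x^3 + 1, x^4 + x^3 + x^2 + x + 1.
None of them divide P (all give nonzero remainder).
No irreducible factor of degree ≤ 4 exists, so P is irreducible over GF(2).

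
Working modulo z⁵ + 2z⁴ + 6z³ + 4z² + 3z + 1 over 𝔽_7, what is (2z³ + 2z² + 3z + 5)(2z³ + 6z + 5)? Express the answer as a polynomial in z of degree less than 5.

Multiply in 𝔽_7[z]: (2z³ + 2z² + 3z + 5)·(2z³ + 6z + 5) = 4z⁶ + 4z⁵ + 4z⁴ + 4z³ + 3z + 4.
Reduce using z⁵ ≡ 5z⁴ + z³ + 3z² + 4z + 6 (mod z⁵ + 2z⁴ + 6z³ + 4z² + 3z + 1).
Reduced: 2z⁴ + 5z³ + 4z² + 4z + 1.

2z^4 + 5z^3 + 4z^2 + 4z + 1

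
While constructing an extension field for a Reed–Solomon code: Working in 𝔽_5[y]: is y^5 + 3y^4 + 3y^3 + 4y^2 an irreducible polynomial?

No

Write g(y) = y^5 + 3y^4 + 3y^3 + 4y^2.
Check for roots in 𝔽_5: g(0) = 0 → root; g(1) = 1; g(2) = 0 → root; g(3) = 3; g(4) = 3.
g(0) = 0, so (y) divides g(y); g is reducible.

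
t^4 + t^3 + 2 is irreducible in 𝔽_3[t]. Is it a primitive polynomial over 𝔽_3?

Yes

Write f(t) = t^4 + t^3 + 2.
|GF(3^4)^×| = 3^4 − 1 = 80. Prime factorization: 80 = 2^4·5.
f is primitive ⇔ t has order 80 in GF(3)[t]/(f), i.e. t^(80/q) ≠ 1 for each prime q | 80.
t^(40) mod f = 2.
t^(16) mod f = 2t^2 + 2t + 2.
None equal 1, so t has full order 80; f is primitive.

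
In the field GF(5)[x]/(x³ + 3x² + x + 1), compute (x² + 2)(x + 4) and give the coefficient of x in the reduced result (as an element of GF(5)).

1

Multiply in GF(5)[x]: (x² + 2)·(x + 4) = x³ + 4x² + 2x + 3.
Reduce using x³ ≡ 2x² + 4x + 4 (mod x³ + 3x² + x + 1).
Reduced: x² + x + 2.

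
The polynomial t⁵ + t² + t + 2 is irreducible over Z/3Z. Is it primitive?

No

Write f(t) = t⁵ + t² + t + 2.
|GF(3^5)^×| = 3^5 − 1 = 242. Prime factorization: 242 = 2·11^2.
f is primitive ⇔ t has order 242 in GF(3)[t]/(f), i.e. t^(242/q) ≠ 1 for each prime q | 242.
t^(121) mod f = 1
t^(22) mod f = t⁴ + 2t³ + 2t² + 2t.
Since t^(121) = 1, the order of t divides 121 < 242; not primitive.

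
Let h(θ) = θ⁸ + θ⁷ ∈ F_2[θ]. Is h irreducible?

Check for roots in F_2: h(0) = 0 → root; h(1) = 0 → root.
h(0) = 0, so (θ) divides h(θ); h is reducible.

No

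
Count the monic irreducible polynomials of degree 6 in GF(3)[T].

116

The number of monic irreducibles of degree 6 over GF(3) is (1/6)·Σ_{d∣6} μ(6/d) 3^d.
Divisors of 6: 1, 2, 3, 6; μ(6/d) for each: 1, -1, -1, 1.
Σ = 3^1 − 3^2 − 3^3 + 3^6 = 696.
N = 696/6 = 116.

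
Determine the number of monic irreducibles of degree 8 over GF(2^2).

Gauss's count: N_{4}(8) = (1/8) Σ_{d|8} μ(8/d)·4^d.
Divisors of 8: 1, 2, 4, 8; μ(8/d) for each: 0, 0, -1, 1.
Σ = − 4^4 + 4^8 = 65280.
N = 65280/8 = 8160.

8160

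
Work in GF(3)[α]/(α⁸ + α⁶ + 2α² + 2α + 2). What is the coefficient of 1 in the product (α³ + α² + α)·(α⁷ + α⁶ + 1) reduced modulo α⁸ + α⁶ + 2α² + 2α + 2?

1

Multiply in GF(3)[α]: (α³ + α² + α)·(α⁷ + α⁶ + 1) = α¹⁰ + 2α⁹ + 2α⁸ + α⁷ + α³ + α² + α.
Reduce using α⁸ ≡ 2α⁶ + α² + α + 1 (mod α⁸ + α⁶ + 2α² + 2α + 2).
Reduced: 2α⁷ + 2α⁶ + α⁴ + α³ + 2α² + α + 1.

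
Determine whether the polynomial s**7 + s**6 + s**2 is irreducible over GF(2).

Write m(s) = s**7 + s**6 + s**2.
Check for roots in GF(2): m(0) = 0 → root; m(1) = 1.
m(0) = 0, so (s) divides m(s); m is reducible.

No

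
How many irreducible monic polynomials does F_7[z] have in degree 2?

21

Gauss's count: N_{7}(2) = (1/2) Σ_{d|2} μ(2/d)·7^d.
Divisors of 2: 1, 2; μ(2/d) for each: -1, 1.
Σ = − 7^1 + 7^2 = 42.
N = 42/2 = 21.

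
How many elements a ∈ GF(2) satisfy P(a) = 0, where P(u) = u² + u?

2

Evaluate at each of the 2 elements of GF(2):
P(0) = 0 → root; P(1) = 0 → root.
Roots: {0, 1}.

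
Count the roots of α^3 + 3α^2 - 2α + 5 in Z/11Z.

Write g(α) = α^3 + 3α^2 - 2α + 5.
Evaluate at each of the 11 elements of Z/11Z:
g(0) = 5; g(1) = 7; g(2) = 10; g(3) = 9; g(4) = 10; g(5) = 8; g(6) = 9; g(7) = 8; g(8) = 0 → root; g(9) = 2; g(10) = 9.
Roots: {8}.

1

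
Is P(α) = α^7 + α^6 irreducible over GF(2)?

Check for roots in GF(2): P(0) = 0 → root; P(1) = 0 → root.
P(0) = 0, so (α) divides P(α); P is reducible.

No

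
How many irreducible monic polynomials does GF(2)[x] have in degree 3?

The number of monic irreducibles of degree 3 over GF(2) is (1/3)·Σ_{d∣3} μ(3/d) 2^d.
Divisors of 3: 1, 3; μ(3/d) for each: -1, 1.
Σ = − 2^1 + 2^3 = 6.
N = 6/3 = 2.

2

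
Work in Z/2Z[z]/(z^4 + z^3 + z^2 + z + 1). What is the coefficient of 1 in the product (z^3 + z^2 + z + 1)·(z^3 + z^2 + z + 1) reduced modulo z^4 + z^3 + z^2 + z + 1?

Multiply in Z/2Z[z]: (z^3 + z^2 + z + 1)·(z^3 + z^2 + z + 1) = z^6 + z^4 + z^2 + 1.
Reduce using z^4 ≡ z^3 + z^2 + z + 1 (mod z^4 + z^3 + z^2 + z + 1).
Reduced: z^3.

0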